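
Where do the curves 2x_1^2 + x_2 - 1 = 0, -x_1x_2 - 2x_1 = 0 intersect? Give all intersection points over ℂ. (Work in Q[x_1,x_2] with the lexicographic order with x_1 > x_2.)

Compute a lex Gröbner basis by Buchberger's algorithm.
f_1 = 2x_1^2 + x_2 - 1, LT = x_1^2.
f_2 = -x_1x_2 - 2x_1, LT = x_1x_2.

S(f_1,f_2): lcm = x_1^2x_2. S = -2x_1^2 + 1/2x_2^2 - 1/2x_2.
  leading term x_1^2: subtract (-1)·f_1 from -2x_1^2 + 1/2x_2^2 - 1/2x_2 → 1/2x_2^2 + 1/2x_2 - 1
  leading term x_2^2: no divisor's leading term divides it; move 1/2x_2^2 to the remainder.
  leading term x_2: no divisor's leading term divides it; move 1/2x_2 to the remainder.
  leading term 1: no divisor's leading term divides it; move -1 to the remainder.
  remainder 1/2x_2^2 + 1/2x_2 - 1 ≠ 0; add h_3 = 1/2x_2^2 + 1/2x_2 - 1 to the basis.

The other S-polynomials (S(f_1,h_3), S(f_2,h_3)) all reduce to 0 modulo the current basis, so we have a Gröbner basis.
Inter-reduce: drop elements whose leading term is divisible by another's, tail-reduce, and make monic.
Reduced Gröbner basis: {x_1^2 + 1/2x_2 - 1/2, x_1x_2 + 2x_1, x_2^2 + x_2 - 2}.

Since the basis is lex-ordered, x_2^2 + x_2 - 2 is univariate in x_2. Its roots are {-2, 1}. Back-substituting each root into the other basis elements fixes the other coordinates.
  x_2 = -2: the earlier basis element becomes x_1^2 - 3/2 = 0, giving x_1 = -sqrt(6)/2, sqrt(6)/2 — points (-sqrt(6)/2, -2), (sqrt(6)/2, -2).
  x_2 = 1: the earlier basis elements become x_1^2 = 0; 3x_1 = 0, giving x_1 = 0 — point (0, 1).

{(-sqrt(6)/2, -2), (sqrt(6)/2, -2), (0, 1)}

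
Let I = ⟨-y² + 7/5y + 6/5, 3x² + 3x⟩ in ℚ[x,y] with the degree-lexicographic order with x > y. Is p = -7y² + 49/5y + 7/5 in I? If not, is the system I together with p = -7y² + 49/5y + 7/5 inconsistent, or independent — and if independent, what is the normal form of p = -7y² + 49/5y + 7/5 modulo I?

First compute the reduced Gröbner basis of I by Buchberger's algorithm.
f_1 = -y² + 7/5y + 6/5, LT = y².
f_2 = 3x² + 3x, LT = x².

The S-polynomials (S(f_1,f_2)) all reduce to 0 modulo the current basis, so we have a Gröbner basis.
Inter-reduce: drop elements whose leading term is divisible by another's, tail-reduce, and make monic.
Reduced Gröbner basis: {x² + x, y² - 7/5y - 6/5}.
Label its elements g_1 = x² + x, g_2 = y² - 7/5y - 6/5.

Reduce p = -7y² + 49/5y + 7/5 modulo G:
  leading term y²: subtract (-7)·g_2 from -7y² + 49/5y + 7/5 → -7
  leading term 1: no divisor's leading term divides it; move -7 to the remainder.
  normal form = -7.
The normal form is nonzero, so p ∉ I. Since p minus its normal form lies in I, I + (p) = I + (r) where r = -7; decide whether this ideal is the whole ring.
Here r = -7 is a nonzero constant, hence a unit: 1 ∈ I + (p), the Gröbner basis of I + (p) is {1}, and the enlarged system has no common solution — adjoining p is inconsistent.

Adjoining -7y² + 49/5y + 7/5 makes the ideal the whole ring: the system is inconsistent.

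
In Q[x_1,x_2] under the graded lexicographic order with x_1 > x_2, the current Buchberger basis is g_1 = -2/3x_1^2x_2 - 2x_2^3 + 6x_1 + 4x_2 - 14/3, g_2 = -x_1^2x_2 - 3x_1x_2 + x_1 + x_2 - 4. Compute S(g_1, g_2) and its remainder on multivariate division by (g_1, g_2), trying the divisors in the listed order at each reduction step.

lcm(LM(g_1), LM(g_2)) = x_1^2x_2.
S = (lcm/LT(g_1))·g_1 − (lcm/LT(g_2))·g_2 = 3x_2^3 - 3x_1x_2 - 8x_1 - 5x_2 + 3.
Reduce S modulo (g_1, g_2) in that order:
  leading term x_2^3: no divisor's leading term divides it; move 3x_2^3 to the remainder.
  leading term x_1x_2: no divisor's leading term divides it; move -3x_1x_2 to the remainder.
  leading term x_1: no divisor's leading term divides it; move -8x_1 to the remainder.
  leading term x_2: no divisor's leading term divides it; move -5x_2 to the remainder.
  leading term 1: no divisor's leading term divides it; move 3 to the remainder.
The remainder 3x_2^3 - 3x_1x_2 - 8x_1 - 5x_2 + 3 is nonzero, so it would be added as the next basis element.

S(g_1, g_2) = 3x_2^3 - 3x_1x_2 - 8x_1 - 5x_2 + 3; remainder on division = 3x_2^3 - 3x_1x_2 - 8x_1 - 5x_2 + 3.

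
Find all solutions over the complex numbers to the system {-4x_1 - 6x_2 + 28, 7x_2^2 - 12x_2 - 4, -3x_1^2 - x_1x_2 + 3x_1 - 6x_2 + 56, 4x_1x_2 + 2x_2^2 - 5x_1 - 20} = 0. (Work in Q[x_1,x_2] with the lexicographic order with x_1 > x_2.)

Compute a lex Gröbner basis by Buchberger's algorithm.
f_1 = -4x_1 - 6x_2 + 28, LT = x_1.
f_2 = 7x_2^2 - 12x_2 - 4, LT = x_2^2.
f_3 = -3x_1^2 - x_1x_2 + 3x_1 - 6x_2 + 56, LT = x_1^2.
f_4 = 4x_1x_2 - 5x_1 + 2x_2^2 - 20, LT = x_1x_2.

S(f_1,f_3): lcm = x_1^2. S = 7/6x_1x_2 - 6x_1 - 2x_2 + 56/3.
  leading term x_1x_2: subtract (-7/24x_2)·f_1 from 7/6x_1x_2 - 6x_1 - 2x_2 + 56/3 → -6x_1 - 7/4x_2^2 + 37/6x_2 + 56/3
  leading term x_1: subtract (3/2)·f_1 from -6x_1 - 7/4x_2^2 + 37/6x_2 + 56/3 → -7/4x_2^2 + 91/6x_2 - 70/3
  leading term x_2^2: subtract (-1/4)·f_2 from -7/4x_2^2 + 91/6x_2 - 70/3 → 73/6x_2 - 73/3
  leading term x_2: no divisor's leading term divides it; move 73/6x_2 to the remainder.
  leading term 1: no divisor's leading term divides it; move -73/3 to the remainder.
  remainder 73/6x_2 - 73/3 ≠ 0; add h_5 = 73/6x_2 - 73/3 to the basis.

The other S-polynomials (S(f_1,f_2), S(f_1,f_4), S(f_2,f_3), S(f_2,f_4), S(f_3,f_4), S(f_1,h_5), S(f_2,h_5), S(f_3,h_5), S(f_4,h_5)) all reduce to 0 modulo the current basis, so we have a Gröbner basis.
Inter-reduce: drop elements whose leading term is divisible by another's, tail-reduce, and make monic.
Reduced Gröbner basis: {x_1 - 4, x_2 - 2}.

Elimination: the polynomial x_2 - 2 lies in the elimination ideal for x_2, so x_2 ∈ {2}. For each such x_2, the remaining basis elements (now univariate) give the rest of the solution.
  x_2 = 2: the earlier basis element becomes x_1 - 4 = 0, giving x_1 = 4 — point (4, 2).
Each listed point satisfies every original equation (direct substitution).

{(4, 2)}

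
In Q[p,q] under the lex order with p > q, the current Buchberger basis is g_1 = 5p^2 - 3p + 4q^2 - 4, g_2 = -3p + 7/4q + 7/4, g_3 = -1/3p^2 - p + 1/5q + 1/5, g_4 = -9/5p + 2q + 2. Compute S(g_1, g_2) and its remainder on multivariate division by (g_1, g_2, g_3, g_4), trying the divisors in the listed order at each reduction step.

S(g_1, g_2) = 7/12pq - 1/60p + 4/5q^2 - 4/5; remainder on division = 821/720q^2 + 119/360q - 583/720.

lcm(LM(g_1), LM(g_2)) = p^2.
S = (lcm/LT(g_1))·g_1 − (lcm/LT(g_2))·g_2 = 7/12pq - 1/60p + 4/5q^2 - 4/5.
Reduce S modulo (g_1, g_2, g_3, g_4) in that order:
  leading term pq: subtract (-7/36q)·g_2 from 7/12pq - 1/60p + 4/5q^2 - 4/5 → -1/60p + 821/720q^2 + 49/144q - 4/5
  leading term p: subtract (1/180)·g_2 from -1/60p + 821/720q^2 + 49/144q - 4/5 → 821/720q^2 + 119/360q - 583/720
  leading term q^2: no divisor's leading term divides it; move 821/720q^2 to the remainder.
  leading term q: no divisor's leading term divides it; move 119/360q to the remainder.
  leading term 1: no divisor's leading term divides it; move -583/720 to the remainder.
The remainder 821/720q^2 + 119/360q - 583/720 is nonzero, so it would be added as the next basis element.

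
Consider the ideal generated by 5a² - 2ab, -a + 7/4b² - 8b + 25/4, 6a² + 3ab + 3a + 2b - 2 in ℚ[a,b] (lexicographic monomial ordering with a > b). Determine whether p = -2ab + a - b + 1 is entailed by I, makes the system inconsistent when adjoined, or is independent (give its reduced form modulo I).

First compute the reduced Gröbner basis of I by Buchberger's algorithm.
f_1 = 5a² - 2ab, LT = a².
f_2 = -a + 7/4b² - 8b + 25/4, LT = a.
f_3 = 6a² + 3ab + 3a + 2b - 2, LT = a².

S(f_1,f_2): lcm = a². S = 7/4ab² - 42/5ab + 25/4a.
  leading term ab²: subtract (-7/4b²)·f_2 from 7/4ab² - 42/5ab + 25/4a → -42/5ab + 25/4a + 49/16b⁴ - 14b³ + 175/16b²
  leading term ab: subtract (42/5b)·f_2 from -42/5ab + 25/4a + 49/16b⁴ - 14b³ + 175/16b² → 25/4a + 49/16b⁴ - 287/10b³ + 6251/80b² - 105/2b
  leading term a: subtract (-25/4)·f_2 from 25/4a + 49/16b⁴ - 287/10b³ + 6251/80b² - 105/2b → 49/16b⁴ - 287/10b³ + 3563/40b² - 205/2b + 625/16
  leading term b⁴: no divisor's leading term divides it; move 49/16b⁴ to the remainder.
  leading term b³: no divisor's leading term divides it; move -287/10b³ to the remainder.
  leading term b²: no divisor's leading term divides it; move 3563/40b² to the remainder.
  leading term b: no divisor's leading term divides it; move -205/2b to the remainder.
  leading term 1: no divisor's leading term divides it; move 625/16 to the remainder.
  remainder 49/16b⁴ - 287/10b³ + 3563/40b² - 205/2b + 625/16 ≠ 0; add h_4 = 49/16b⁴ - 287/10b³ + 3563/40b² - 205/2b + 625/16 to the basis.

S(f_1,f_3): lcm = a². S = -9/10ab - ½a - ⅓b + ⅓.
  leading term ab: subtract (9/10b)·f_2 from -9/10ab - ½a - ⅓b + ⅓ → -½a - 63/40b³ + 36/5b² - 143/24b + ⅓
  leading term a: subtract (½)·f_2 from -½a - 63/40b³ + 36/5b² - 143/24b + ⅓ → -63/40b³ + 253/40b² - 47/24b - 67/24
  leading term b³: no divisor's leading term divides it; move -63/40b³ to the remainder.
  leading term b²: no divisor's leading term divides it; move 253/40b² to the remainder.
  leading term b: no divisor's leading term divides it; move -47/24b to the remainder.
  leading term 1: no divisor's leading term divides it; move -67/24 to the remainder.
  remainder -63/40b³ + 253/40b² - 47/24b - 67/24 ≠ 0; add h_5 = -63/40b³ + 253/40b² - 47/24b - 67/24 to the basis.

S(f_2,f_3): lcm = a². S = -7/4ab² + 15/2ab - 27/4a - ⅓b + ⅓.
  leading term ab²: subtract (7/4b²)·f_2 from -7/4ab² + 15/2ab - 27/4a - ⅓b + ⅓ → 15/2ab - 27/4a - 49/16b⁴ + 14b³ - 175/16b² - ⅓b + ⅓
  leading term ab: subtract (-15/2b)·f_2 from 15/2ab - 27/4a - 49/16b⁴ + 14b³ - 175/16b² - ⅓b + ⅓ → -27/4a - 49/16b⁴ + 217/8b³ - 1135/16b² + 1117/24b + ⅓
  leading term a: subtract (27/4)·f_2 from -27/4a - 49/16b⁴ + 217/8b³ - 1135/16b² + 1117/24b + ⅓ → -49/16b⁴ + 217/8b³ - 331/4b² + 2413/24b - 2009/48
  leading term b⁴: subtract (-1)·h_4 from -49/16b⁴ + 217/8b³ - 331/4b² + 2413/24b - 2009/48 → -63/40b³ + 253/40b² - 47/24b - 67/24
  leading term b³: subtract (1)·h_5 from -63/40b³ + 253/40b² - 47/24b - 67/24 → 0
  remainder 0.

S(f_1,h_4): leading monomials are coprime, so the S-polynomial reduces to 0 (Buchberger's first criterion).
S(f_2,h_4): leading monomials are coprime, so the S-polynomial reduces to 0 (Buchberger's first criterion).
S(f_3,h_4): leading monomials are coprime, so the S-polynomial reduces to 0 (Buchberger's first criterion).
S(f_1,h_5): leading monomials are coprime, so the S-polynomial reduces to 0 (Buchberger's first criterion).
S(f_2,h_5): leading monomials are coprime, so the S-polynomial reduces to 0 (Buchberger's first criterion).
S(f_3,h_5): leading monomials are coprime, so the S-polynomial reduces to 0 (Buchberger's first criterion).
S(h_4,h_5): lcm = b⁴. S = -241/45b³ + 26311/945b² - 46625/1323b + 625/49.
  leading term b³: subtract (1928/567)·h_5 from -241/45b³ + 26311/945b² - 46625/1323b + 625/49 → 3592/567b² - 340336/11907b + 264904/11907
  leading term b²: no divisor's leading term divides it; move 3592/567b² to the remainder.
  leading term b: no divisor's leading term divides it; move -340336/11907b to the remainder.
  leading term 1: no divisor's leading term divides it; move 264904/11907 to the remainder.
  remainder 3592/567b² - 340336/11907b + 264904/11907 ≠ 0; add h_6 = 3592/567b² - 340336/11907b + 264904/11907 to the basis.

S(f_1,h_6): leading monomials are coprime, so the S-polynomial reduces to 0 (Buchberger's first criterion).
S(f_2,h_6): leading monomials are coprime, so the S-polynomial reduces to 0 (Buchberger's first criterion).
S(f_3,h_6): leading monomials are coprime, so the S-polynomial reduces to 0 (Buchberger's first criterion).
S(h_4,h_6): lcm = b⁴. S = -229106/47145b³ + 1205681/47145b² - 1640/49b + 625/49.
  leading term b³: subtract (1832848/594027)·h_5 from -229106/47145b³ + 1205681/47145b² - 1640/49b + 625/49 → 3598817/594027b² - 6982454/254583b + 38080727/1782081
  leading term b²: subtract (10796451/11289656)·h_6 from 3598817/594027b² - 6982454/254583b + 38080727/1782081 → -173365880/1867026861b + 173365880/1867026861
  leading term b: no divisor's leading term divides it; move -173365880/1867026861b to the remainder.
  leading term 1: no divisor's leading term divides it; move 173365880/1867026861 to the remainder.
  remainder -173365880/1867026861b + 173365880/1867026861 ≠ 0; add h_7 = -173365880/1867026861b + 173365880/1867026861 to the basis.

S(h_5,h_6): lcm = b³. S = 14029/28287b² - 192502/84861b + 335/189.
  leading term b²: subtract (126261/1612808)·h_6 from 14029/28287b² - 192502/84861b + 335/189 → -912452/29635347b + 912452/29635347
  leading term b: subtract (63/190)·h_7 from -912452/29635347b + 912452/29635347 → 0
  remainder 0.

S(f_1,h_7): leading monomials are coprime, so the S-polynomial reduces to 0 (Buchberger's first criterion).
S(f_2,h_7): leading monomials are coprime, so the S-polynomial reduces to 0 (Buchberger's first criterion).
S(f_3,h_7): leading monomials are coprime, so the S-polynomial reduces to 0 (Buchberger's first criterion).
S(h_4,h_7): lcm = b⁴. S = -293/35b³ + 1018/35b² - 1640/49b + 625/49.
  leading term b³: subtract (2344/441)·h_5 from -293/35b³ + 1018/35b² - 1640/49b + 625/49 → -1999/441b² - 30509/1323b + 36506/1323
  leading term b²: subtract (-17991/25144)·h_6 from -1999/441b² - 30509/1323b + 36506/1323 → -60310415/1386063b + 60310415/1386063
  leading term b: subtract (16247625801/34673176)·h_7 from -60310415/1386063b + 60310415/1386063 → 0
  remainder 0.

S(h_5,h_7): lcm = b³. S = -190/63b² + 235/189b + 335/189.
  leading term b²: subtract (-855/1796)·h_6 from -190/63b² + 235/189b + 335/189 → -2448125/198009b + 2448125/198009
  leading term b: subtract (4616674125/34673176)·h_7 from -2448125/198009b + 2448125/198009 → 0
  remainder 0.

S(h_6,h_7): lcm = b². S = -33113/9429b + 33113/9429.
  leading term b: subtract (6556672017/173365880)·h_7 from -33113/9429b + 33113/9429 → 0
  remainder 0.

Every S-polynomial of the final basis reduces to 0, so we have a Gröbner basis.
Inter-reduce: drop elements whose leading term is divisible by another's, tail-reduce, and make monic.
Reduced Gröbner basis: {a, b - 1}.
Label its elements g_1 = a, g_2 = b - 1.

Reduce p = -2ab + a - b + 1 modulo G:
  leading term ab: subtract (-2b)·g_1 from -2ab + a - b + 1 → a - b + 1
  leading term a: subtract (1)·g_1 from a - b + 1 → -b + 1
  leading term b: subtract (-1)·g_2 from -b + 1 → 0
  normal form = 0.
Since the normal form is 0, p ∈ I.

-2ab + a - b + 1 lies in I (it reduces to 0).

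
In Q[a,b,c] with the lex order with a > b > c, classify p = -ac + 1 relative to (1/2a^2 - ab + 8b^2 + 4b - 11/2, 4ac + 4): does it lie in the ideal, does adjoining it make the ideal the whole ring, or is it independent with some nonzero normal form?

First compute the reduced Gröbner basis of I by Buchberger's algorithm.
f_1 = 1/2a^2 - ab + 8b^2 + 4b - 11/2, LT = a^2.
f_2 = 4ac + 4, LT = ac.

S(f_1,f_2): lcm = a^2c. S = -2abc - a + 16b^2c + 8bc - 11c.
  leading term abc: subtract (-1/2b)·f_2 from -2abc - a + 16b^2c + 8bc - 11c → -a + 16b^2c + 8bc + 2b - 11c
  leading term a: no divisor's leading term divides it; move -a to the remainder.
  leading term b^2c: no divisor's leading term divides it; move 16b^2c to the remainder.
  leading term bc: no divisor's leading term divides it; move 8bc to the remainder.
  leading term b: no divisor's leading term divides it; move 2b to the remainder.
  leading term c: no divisor's leading term divides it; move -11c to the remainder.
  remainder -a + 16b^2c + 8bc + 2b - 11c ≠ 0; add h_3 = -a + 16b^2c + 8bc + 2b - 11c to the basis.

S(f_2,h_3): lcm = ac. S = 16b^2c^2 + 8bc^2 + 2bc - 11c^2 + 1.
  leading term b^2c^2: no divisor's leading term divides it; move 16b^2c^2 to the remainder.
  leading term bc^2: no divisor's leading term divides it; move 8bc^2 to the remainder.
  leading term bc: no divisor's leading term divides it; move 2bc to the remainder.
  leading term c^2: no divisor's leading term divides it; move -11c^2 to the remainder.
  leading term 1: no divisor's leading term divides it; move 1 to the remainder.
  remainder 16b^2c^2 + 8bc^2 + 2bc - 11c^2 + 1 ≠ 0; add h_4 = 16b^2c^2 + 8bc^2 + 2bc - 11c^2 + 1 to the basis.

The other S-polynomials (S(f_1,h_3), S(f_1,h_4), S(f_2,h_4), S(h_3,h_4)) all reduce to 0 modulo the current basis, so we have a Gröbner basis.
Inter-reduce: drop elements whose leading term is divisible by another's, tail-reduce, and make monic.
Reduced Gröbner basis: {a - 16b^2c - 8bc - 2b + 11c, b^2c^2 + 1/2bc^2 + 1/8bc - 11/16c^2 + 1/16}.
Label its elements g_1 = a - 16b^2c - 8bc - 2b + 11c, g_2 = b^2c^2 + 1/2bc^2 + 1/8bc - 11/16c^2 + 1/16.

Reduce p = -ac + 1 modulo G:
  leading term ac: subtract (-c)·g_1 from -ac + 1 → -16b^2c^2 - 8bc^2 - 2bc + 11c^2 + 1
  leading term b^2c^2: subtract (-16)·g_2 from -16b^2c^2 - 8bc^2 - 2bc + 11c^2 + 1 → 2
  leading term 1: no divisor's leading term divides it; move 2 to the remainder.
  normal form = 2.
The normal form is nonzero, so p ∉ I. Since p minus its normal form lies in I, I + (p) = I + (r) where r = 2; decide whether this ideal is the whole ring.
Here r = 2 is a nonzero constant, hence a unit: 1 ∈ I + (p), the Gröbner basis of I + (p) is {1}, and the enlarged system has no common solution — adjoining p is inconsistent.

The remainder on division by a Gröbner basis is unique — it is the normal form.

Adjoining -ac + 1 makes the ideal the whole ring: the system is inconsistent.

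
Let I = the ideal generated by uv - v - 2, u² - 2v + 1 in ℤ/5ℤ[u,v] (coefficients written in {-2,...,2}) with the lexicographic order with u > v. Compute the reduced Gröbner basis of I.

This is the nonlinear analogue of row-reducing a linear system.

f_1 = uv - v - 2, LT = uv.
f_2 = u² - 2v + 1, LT = u².

S(f_1,f_2): lcm = u²v. S = -uv - 2u + 2v² - v.
  reduce S modulo (f_1, f_2):
  remainder -2u + 2v² - 2v - 2 ≠ 0; add g_3 = -2u + 2v² - 2v - 2 to the basis.

S(f_1,g_3): lcm = uv. S = v³ - v² - 2v - 2.
  reduce S modulo (f_1, f_2, g_3):
  remainder v³ - v² - 2v - 2 ≠ 0; add g_4 = v³ - v² - 2v - 2 to the basis.

The other S-polynomials (S(f_2,g_3), S(f_1,g_4), S(f_2,g_4), S(g_3,g_4)) all reduce to 0 modulo the current basis, so we have a Gröbner basis.
Inter-reduce: drop elements whose leading term is divisible by another's, tail-reduce, and make monic.

G = {u - v² + v + 1, v³ - v² - 2v - 2}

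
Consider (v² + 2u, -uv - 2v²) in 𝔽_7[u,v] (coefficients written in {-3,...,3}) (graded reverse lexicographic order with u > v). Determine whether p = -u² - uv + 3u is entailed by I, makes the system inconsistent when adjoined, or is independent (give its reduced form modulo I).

First compute the reduced Gröbner basis of I by Buchberger's algorithm.
f_1 = v² + 2u, LT = v².
f_2 = -uv - 2v², LT = uv.

S(f_1,f_2): lcm = uv². S = -2v³ + 2u².
  reduce S modulo (f_1, f_2):
  remainder 2u² + 2u ≠ 0; add h_3 = 2u² + 2u to the basis.

The other S-polynomials (S(f_1,h_3), S(f_2,h_3)) all reduce to 0 modulo the current basis, so we have a Gröbner basis.
Inter-reduce: drop elements whose leading term is divisible by another's, tail-reduce, and make monic.
Reduced Gröbner basis: {u² + u, uv + 3u, v² + 2u}.
Label its elements g_1 = u² + u, g_2 = uv + 3u, g_3 = v² + 2u.

Reduce p = -u² - uv + 3u modulo G:
  leading term u²: subtract (-1)·g_1 from -u² - uv + 3u → -uv - 3u
  leading term uv: subtract (-1)·g_2 from -uv - 3u → 0
  normal form = 0.
Since the normal form is 0, p ∈ I.

-u² - uv + 3u lies in I (it reduces to 0).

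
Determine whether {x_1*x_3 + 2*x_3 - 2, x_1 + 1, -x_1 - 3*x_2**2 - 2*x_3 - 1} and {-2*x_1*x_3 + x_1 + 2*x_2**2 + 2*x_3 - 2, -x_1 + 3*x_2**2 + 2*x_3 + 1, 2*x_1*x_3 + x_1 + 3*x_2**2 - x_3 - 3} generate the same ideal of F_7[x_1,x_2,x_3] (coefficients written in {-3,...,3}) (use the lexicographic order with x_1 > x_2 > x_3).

Since reduced Gröbner bases are canonical representatives of ideals under a given ordering, it suffices to compute and compare them.
Buchberger on the first generating set:
f_1 = x_1*x_3 + 2*x_3 - 2, LT = x_1*x_3.
f_2 = x_1 + 1, LT = x_1.
f_3 = -x_1 - 3*x_2**2 - 2*x_3 - 1, LT = x_1.

S(f_1,f_2): lcm = x_1*x_3. S = x_3 - 2.
  reduce S modulo (f_1, f_2, f_3):
  remainder x_3 - 2 ≠ 0; add g_4 = x_3 - 2 to the basis.

S(f_1,f_3): lcm = x_1*x_3. S = -3*x_2**2*x_3 - 2*x_3**2 + x_3 - 2.
  reduce S modulo (f_1, f_2, f_3, g_4):
  remainder x_2**2 - 1 ≠ 0; add g_5 = x_2**2 - 1 to the basis.

The other S-polynomials (S(f_2,f_3), S(f_1,g_4), S(f_2,g_4), S(f_3,g_4), S(f_1,g_5), S(f_2,g_5), S(f_3,g_5), S(g_4,g_5)) all reduce to 0 modulo the current basis, so we have a Gröbner basis.
Inter-reduce: drop elements whose leading term is divisible by another's, tail-reduce, and make monic.
Reduced Gröbner basis: {x_1 + 1, x_2**2 - 1, x_3 - 2}.

Buchberger on the second generating set:
h_1 = -2*x_1*x_3 + x_1 + 2*x_2**2 + 2*x_3 - 2, LT = x_1*x_3.
h_2 = -x_1 + 3*x_2**2 + 2*x_3 + 1, LT = x_1.
h_3 = 2*x_1*x_3 + x_1 + 3*x_2**2 - x_3 - 3, LT = x_1*x_3.

S(h_1,h_2): lcm = x_1*x_3. S = 3*x_1 + 3*x_2**2*x_3 - x_2**2 + 2*x_3**2 + 1.
  reduce S modulo (h_1, h_2, h_3):
  remainder 3*x_2**2*x_3 + x_2**2 + 2*x_3**2 - x_3 - 3 ≠ 0; add k_4 = 3*x_2**2*x_3 + x_2**2 + 2*x_3**2 - x_3 - 3 to the basis.

S(h_1,h_3): lcm = x_1*x_3. S = -x_1 + x_2**2 + 3*x_3 - 1.
  reduce S modulo (h_1, h_2, h_3, k_4):
  remainder -2*x_2**2 + x_3 - 2 ≠ 0; add k_5 = -2*x_2**2 + x_3 - 2 to the basis.

S(k_4,k_5): lcm = x_2**2*x_3. S = -2*x_2**2 + x_3 - 1.
  reduce S modulo (h_1, h_2, h_3, k_4, k_5):
  remainder 1 ≠ 0; add k_6 = 1 to the basis.

The other S-polynomials (S(h_2,h_3), S(h_1,k_4), S(h_2,k_4), S(h_3,k_4), S(h_1,k_5), S(h_2,k_5), S(h_3,k_5), S(h_1,k_6), S(h_2,k_6), S(h_3,k_6), S(k_4,k_6), S(k_5,k_6)) all reduce to 0 modulo the current basis, so we have a Gröbner basis.
Inter-reduce: drop elements whose leading term is divisible by another's, tail-reduce, and make monic.
Reduced Gröbner basis: {1}.

Since the reduced bases disagree, the two ideals are not the same.

No, the ideals differ.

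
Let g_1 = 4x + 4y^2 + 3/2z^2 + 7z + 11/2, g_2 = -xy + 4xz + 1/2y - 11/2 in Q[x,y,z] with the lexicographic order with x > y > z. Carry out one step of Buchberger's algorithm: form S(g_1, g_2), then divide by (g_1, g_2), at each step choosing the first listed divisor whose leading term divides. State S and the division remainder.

S(g_1, g_2) = 4xz + y^3 + 3/8yz^2 + 7/4yz + 15/8y - 11/2; remainder on division = y^3 - 4y^2z + 3/8yz^2 + 7/4yz + 15/8y - 3/2z^3 - 7z^2 - 11/2z - 11/2.

lcm(LM(g_1), LM(g_2)) = xy.
S = (lcm/LT(g_1))·g_1 − (lcm/LT(g_2))·g_2 = 4xz + y^3 + 3/8yz^2 + 7/4yz + 15/8y - 11/2.
Reduce S modulo (g_1, g_2) in that order:
  leading term xz: subtract (z)·g_1 from 4xz + y^3 + 3/8yz^2 + 7/4yz + 15/8y - 11/2 → y^3 - 4y^2z + 3/8yz^2 + 7/4yz + 15/8y - 3/2z^3 - 7z^2 - 11/2z - 11/2
  leading term y^3: no divisor's leading term divides it; move y^3 to the remainder.
  leading term y^2z: no divisor's leading term divides it; move -4y^2z to the remainder.
  leading term yz^2: no divisor's leading term divides it; move 3/8yz^2 to the remainder.
  leading term yz: no divisor's leading term divides it; move 7/4yz to the remainder.
  leading term y: no divisor's leading term divides it; move 15/8y to the remainder.
  leading term z^3: no divisor's leading term divides it; move -3/2z^3 to the remainder.
  leading term z^2: no divisor's leading term divides it; move -7z^2 to the remainder.
  leading term z: no divisor's leading term divides it; move -11/2z to the remainder.
  leading term 1: no divisor's leading term divides it; move -11/2 to the remainder.
The remainder y^3 - 4y^2z + 3/8yz^2 + 7/4yz + 15/8y - 3/2z^3 - 7z^2 - 11/2z - 11/2 is nonzero, so it would be added as the next basis element.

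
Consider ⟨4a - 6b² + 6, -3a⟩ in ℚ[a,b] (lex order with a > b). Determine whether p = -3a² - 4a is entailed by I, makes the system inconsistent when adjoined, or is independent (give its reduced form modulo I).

First compute the reduced Gröbner basis of I by Buchberger's algorithm.
f_1 = 4a - 6b² + 6, LT = a.
f_2 = -3a, LT = a.

S(f_1,f_2): lcm = a. S = -3/2b² + 3/2.
  leading term b²: no divisor's leading term divides it; move -3/2b² to the remainder.
  leading term 1: no divisor's leading term divides it; move 3/2 to the remainder.
  remainder -3/2b² + 3/2 ≠ 0; add h_3 = -3/2b² + 3/2 to the basis.

The other S-polynomials (S(f_1,h_3), S(f_2,h_3)) all reduce to 0 modulo the current basis, so we have a Gröbner basis.
Inter-reduce: drop elements whose leading term is divisible by another's, tail-reduce, and make monic.
Reduced Gröbner basis: {a, b² - 1}.
Label its elements g_1 = a, g_2 = b² - 1.

Reduce p = -3a² - 4a modulo G:
  leading term a²: subtract (-3a)·g_1 from -3a² - 4a → -4a
  leading term a: subtract (-4)·g_1 from -4a → 0
  normal form = 0.
Since the normal form is 0, p ∈ I.

-3a² - 4a lies in I (it reduces to 0).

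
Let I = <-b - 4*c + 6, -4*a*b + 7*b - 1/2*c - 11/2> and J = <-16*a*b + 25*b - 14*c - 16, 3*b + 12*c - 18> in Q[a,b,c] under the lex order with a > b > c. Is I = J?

No, the ideals differ.

For a fixed monomial order, each ideal has a unique reduced Gröbner basis; comparing bases decides equality.
Buchberger on the first generating set:
f_1 = -b - 4*c + 6, LT = b.
f_2 = -4*a*b + 7*b - 1/2*c - 11/2, LT = a*b.

S(f_1,f_2): lcm = a*b. S = 4*a*c - 6*a + 7/4*b - 1/8*c - 11/8.
  leading term a*c: no divisor's leading term divides it; move 4*a*c to the remainder.
  leading term a: no divisor's leading term divides it; move -6*a to the remainder.
  leading term b: subtract (-7/4)·f_1 from 7/4*b - 1/8*c - 11/8 → -57/8*c + 73/8
  leading term c: no divisor's leading term divides it; move -57/8*c to the remainder.
  leading term 1: no divisor's leading term divides it; move 73/8 to the remainder.
  remainder 4*a*c - 6*a - 57/8*c + 73/8 ≠ 0; add g_3 = 4*a*c - 6*a - 57/8*c + 73/8 to the basis.

The other S-polynomials (S(f_1,g_3), S(f_2,g_3)) all reduce to 0 modulo the current basis, so we have a Gröbner basis.
Inter-reduce: drop elements whose leading term is divisible by another's, tail-reduce, and make monic.
Reduced Gröbner basis: {a*c - 3/2*a - 57/32*c + 73/32, b + 4*c - 6}.

Buchberger on the second generating set:
h_1 = -16*a*b + 25*b - 14*c - 16, LT = a*b.
h_2 = 3*b + 12*c - 18, LT = b.

S(h_1,h_2): lcm = a*b. S = -4*a*c + 6*a - 25/16*b + 7/8*c + 1.
  leading term a*c: no divisor's leading term divides it; move -4*a*c to the remainder.
  leading term a: no divisor's leading term divides it; move 6*a to the remainder.
  leading term b: subtract (-25/48)·h_2 from -25/16*b + 7/8*c + 1 → 57/8*c - 67/8
  leading term c: no divisor's leading term divides it; move 57/8*c to the remainder.
  leading term 1: no divisor's leading term divides it; move -67/8 to the remainder.
  remainder -4*a*c + 6*a + 57/8*c - 67/8 ≠ 0; add k_3 = -4*a*c + 6*a + 57/8*c - 67/8 to the basis.

The other S-polynomials (S(h_1,k_3), S(h_2,k_3)) all reduce to 0 modulo the current basis, so we have a Gröbner basis.
Inter-reduce: drop elements whose leading term is divisible by another's, tail-reduce, and make monic.
Reduced Gröbner basis: {a*c - 3/2*a - 57/32*c + 67/32, b + 4*c - 6}.

Since the reduced bases disagree, the two ideals are not the same.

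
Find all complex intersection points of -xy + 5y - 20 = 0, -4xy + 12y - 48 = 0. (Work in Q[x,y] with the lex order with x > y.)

Compute a lex Gröbner basis by Buchberger's algorithm.
f_1 = -xy + 5y - 20, LT = xy.
f_2 = -4xy + 12y - 48, LT = xy.

S(f_1,f_2): lcm = xy. S = -2y + 8.
  reduce S modulo (f_1, f_2):
  remainder -2y + 8 ≠ 0; add h_3 = -2y + 8 to the basis.

S(f_1,h_3): lcm = xy. S = 4x - 5y + 20.
  reduce S modulo (f_1, f_2, h_3):
  remainder 4x ≠ 0; add h_4 = 4x to the basis.

The other S-polynomials (S(f_2,h_3), S(f_1,h_4), S(f_2,h_4), S(h_3,h_4)) all reduce to 0 modulo the current basis, so we have a Gröbner basis.
Inter-reduce: drop elements whose leading term is divisible by another's, tail-reduce, and make monic.
Reduced Gröbner basis: {x, y - 4}.

A lex Gröbner basis eliminates variables successively. Here y - 4 depends only on y, with roots {4}; lifting each root through the earlier basis elements recovers the full solutions.
  y = 4: the earlier basis element becomes x = 0, giving x = 0 — point (0, 4).
Zero-dimensionality of the ideal guarantees finitely many solutions over ℂ.

{(0, 4)}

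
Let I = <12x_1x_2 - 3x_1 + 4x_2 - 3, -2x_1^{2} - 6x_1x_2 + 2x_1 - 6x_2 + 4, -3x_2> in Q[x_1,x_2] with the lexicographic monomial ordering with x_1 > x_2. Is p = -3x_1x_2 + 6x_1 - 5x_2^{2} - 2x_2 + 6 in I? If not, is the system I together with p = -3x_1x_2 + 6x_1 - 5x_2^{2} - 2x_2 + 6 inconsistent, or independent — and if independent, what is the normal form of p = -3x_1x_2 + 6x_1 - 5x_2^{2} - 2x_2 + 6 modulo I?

First compute the reduced Gröbner basis of I by Buchberger's algorithm.
f_1 = 12x_1x_2 - 3x_1 + 4x_2 - 3, LT = x_1x_2.
f_2 = -2x_1^{2} - 6x_1x_2 + 2x_1 - 6x_2 + 4, LT = x_1^{2}.
f_3 = -3x_2, LT = x_2.

S(f_1,f_2): lcm = x_1^{2}x_2. S = -\tfrac{1}{4}x_1^{2} - 3x_1x_2^{2} + \tfrac{4}{3}x_1x_2 - \tfrac{1}{4}x_1 - 3x_2^{2} + 2x_2.
  leading term x_1^{2}: subtract (\tfrac{1}{8})·f_2 from -\tfrac{1}{4}x_1^{2} - 3x_1x_2^{2} + \tfrac{4}{3}x_1x_2 - \tfrac{1}{4}x_1 - 3x_2^{2} + 2x_2 → -3x_1x_2^{2} + \tfrac{25}{12}x_1x_2 - \tfrac{1}{2}x_1 - 3x_2^{2} + \tfrac{11}{4}x_2 - \tfrac{1}{2}
  leading term x_1x_2^{2}: subtract (-\tfrac{1}{4}x_2)·f_1 from -3x_1x_2^{2} + \tfrac{25}{12}x_1x_2 - \tfrac{1}{2}x_1 - 3x_2^{2} + \tfrac{11}{4}x_2 - \tfrac{1}{2} → \tfrac{4}{3}x_1x_2 - \tfrac{1}{2}x_1 - 2x_2^{2} + 2x_2 - \tfrac{1}{2}
  leading term x_1x_2: subtract (\tfrac{1}{9})·f_1 from \tfrac{4}{3}x_1x_2 - \tfrac{1}{2}x_1 - 2x_2^{2} + 2x_2 - \tfrac{1}{2} → -\tfrac{1}{6}x_1 - 2x_2^{2} + \tfrac{14}{9}x_2 - \tfrac{1}{6}
  leading term x_1: no divisor's leading term divides it; move -\tfrac{1}{6}x_1 to the remainder.
  leading term x_2^{2}: subtract (\tfrac{2}{3}x_2)·f_3 from -2x_2^{2} + \tfrac{14}{9}x_2 - \tfrac{1}{6} → \tfrac{14}{9}x_2 - \tfrac{1}{6}
  leading term x_2: subtract (-\tfrac{14}{27})·f_3 from \tfrac{14}{9}x_2 - \tfrac{1}{6} → -\tfrac{1}{6}
  leading term 1: no divisor's leading term divides it; move -\tfrac{1}{6} to the remainder.
  remainder -\tfrac{1}{6}x_1 - \tfrac{1}{6} ≠ 0; add h_4 = -\tfrac{1}{6}x_1 - \tfrac{1}{6} to the basis.

S(f_1,f_3): lcm = x_1x_2. S = -\tfrac{1}{4}x_1 + \tfrac{1}{3}x_2 - \tfrac{1}{4}.
  leading term x_1: subtract (\tfrac{3}{2})·h_4 from -\tfrac{1}{4}x_1 + \tfrac{1}{3}x_2 - \tfrac{1}{4} → \tfrac{1}{3}x_2
  leading term x_2: subtract (-\tfrac{1}{9})·f_3 from \tfrac{1}{3}x_2 → 0
  remainder 0.

S(f_2,f_3): leading monomials are coprime, so the S-polynomial reduces to 0 (Buchberger's first criterion).
S(f_1,h_4): lcm = x_1x_2. S = -\tfrac{1}{4}x_1 - \tfrac{2}{3}x_2 - \tfrac{1}{4}.
  leading term x_1: subtract (\tfrac{3}{2})·h_4 from -\tfrac{1}{4}x_1 - \tfrac{2}{3}x_2 - \tfrac{1}{4} → -\tfrac{2}{3}x_2
  leading term x_2: subtract (\tfrac{2}{9})·f_3 from -\tfrac{2}{3}x_2 → 0
  remainder 0.

S(f_2,h_4): lcm = x_1^{2}. S = 3x_1x_2 - 2x_1 + 3x_2 - 2.
  leading term x_1x_2: subtract (\tfrac{1}{4})·f_1 from 3x_1x_2 - 2x_1 + 3x_2 - 2 → -\tfrac{5}{4}x_1 + 2x_2 - \tfrac{5}{4}
  leading term x_1: subtract (\tfrac{15}{2})·h_4 from -\tfrac{5}{4}x_1 + 2x_2 - \tfrac{5}{4} → 2x_2
  leading term x_2: subtract (-\tfrac{2}{3})·f_3 from 2x_2 → 0
  remainder 0.

S(f_3,h_4): leading monomials are coprime, so the S-polynomial reduces to 0 (Buchberger's first criterion).
Every S-polynomial of the final basis reduces to 0, so we have a Gröbner basis.
Inter-reduce: drop elements whose leading term is divisible by another's, tail-reduce, and make monic.
Reduced Gröbner basis: {x_1 + 1, x_2}.
Label its elements g_1 = x_1 + 1, g_2 = x_2.

Reduce p = -3x_1x_2 + 6x_1 - 5x_2^{2} - 2x_2 + 6 modulo G:
  leading term x_1x_2: subtract (-3x_2)·g_1 from -3x_1x_2 + 6x_1 - 5x_2^{2} - 2x_2 + 6 → 6x_1 - 5x_2^{2} + x_2 + 6
  leading term x_1: subtract (6)·g_1 from 6x_1 - 5x_2^{2} + x_2 + 6 → -5x_2^{2} + x_2
  leading term x_2^{2}: subtract (-5x_2)·g_2 from -5x_2^{2} + x_2 → x_2
  leading term x_2: subtract (1)·g_2 from x_2 → 0
  normal form = 0.
Since the normal form is 0, p ∈ I.

-3x_1x_2 + 6x_1 - 5x_2^{2} - 2x_2 + 6 lies in I (it reduces to 0).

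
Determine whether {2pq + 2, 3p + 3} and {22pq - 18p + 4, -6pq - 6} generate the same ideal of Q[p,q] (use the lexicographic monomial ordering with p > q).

Yes, the ideals are equal.

Equality of ideals is decidable: compute both reduced Gröbner bases (unique for the ordering) and check whether they agree.
Buchberger on the first generating set:
f_1 = 2pq + 2, LT = pq.
f_2 = 3p + 3, LT = p.

S(f_1,f_2): lcm = pq. S = -q + 1.
  leading term q: no divisor's leading term divides it; move -q to the remainder.
  leading term 1: no divisor's leading term divides it; move 1 to the remainder.
  remainder -q + 1 ≠ 0; add g_3 = -q + 1 to the basis.

S(f_1,g_3): lcm = pq. S = p + 1.
  leading term p: subtract (\tfrac{1}{3})·f_2 from p + 1 → 0
  remainder 0.

S(f_2,g_3): leading monomials are coprime, so the S-polynomial reduces to 0 (Buchberger's first criterion).
Every S-polynomial of the final basis reduces to 0, so we have a Gröbner basis.
Inter-reduce: drop elements whose leading term is divisible by another's, tail-reduce, and make monic.
Reduced Gröbner basis: {p + 1, q - 1}.

Buchberger on the second generating set:
h_1 = 22pq - 18p + 4, LT = pq.
h_2 = -6pq - 6, LT = pq.

S(h_1,h_2): lcm = pq. S = -\tfrac{9}{11}p - \tfrac{9}{11}.
  leading term p: no divisor's leading term divides it; move -\tfrac{9}{11}p to the remainder.
  leading term 1: no divisor's leading term divides it; move -\tfrac{9}{11} to the remainder.
  remainder -\tfrac{9}{11}p - \tfrac{9}{11} ≠ 0; add k_3 = -\tfrac{9}{11}p - \tfrac{9}{11} to the basis.

S(h_1,k_3): lcm = pq. S = -\tfrac{9}{11}p - q + \tfrac{2}{11}.
  leading term p: subtract (1)·k_3 from -\tfrac{9}{11}p - q + \tfrac{2}{11} → -q + 1
  leading term q: no divisor's leading term divides it; move -q to the remainder.
  leading term 1: no divisor's leading term divides it; move 1 to the remainder.
  remainder -q + 1 ≠ 0; add k_4 = -q + 1 to the basis.

S(h_2,k_3): lcm = pq. S = -q + 1.
  leading term q: subtract (1)·k_4 from -q + 1 → 0
  remainder 0.

S(h_1,k_4): lcm = pq. S = \tfrac{2}{11}p + \tfrac{2}{11}.
  leading term p: subtract (-\tfrac{2}{9})·k_3 from \tfrac{2}{11}p + \tfrac{2}{11} → 0
  remainder 0.

S(h_2,k_4): lcm = pq. S = p + 1.
  leading term p: subtract (-\tfrac{11}{9})·k_3 from p + 1 → 0
  remainder 0.

S(k_3,k_4): leading monomials are coprime, so the S-polynomial reduces to 0 (Buchberger's first criterion).
Every S-polynomial of the final basis reduces to 0, so we have a Gröbner basis.
Inter-reduce: drop elements whose leading term is divisible by another's, tail-reduce, and make monic.
Reduced Gröbner basis: {p + 1, q - 1}.

These coincide, so the ideals are equal.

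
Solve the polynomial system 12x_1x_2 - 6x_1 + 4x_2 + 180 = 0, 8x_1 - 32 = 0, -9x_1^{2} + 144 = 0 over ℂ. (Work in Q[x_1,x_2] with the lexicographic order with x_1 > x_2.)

{(4, -3)}

Compute a lex Gröbner basis by Buchberger's algorithm.
f_1 = 12x_1x_2 - 6x_1 + 4x_2 + 180, LT = x_1x_2.
f_2 = 8x_1 - 32, LT = x_1.
f_3 = -9x_1^{2} + 144, LT = x_1^{2}.

S(f_1,f_2): lcm = x_1x_2. S = -\tfrac{1}{2}x_1 + \tfrac{13}{3}x_2 + 15.
  leading term x_1: subtract (-\tfrac{1}{16})·f_2 from -\tfrac{1}{2}x_1 + \tfrac{13}{3}x_2 + 15 → \tfrac{13}{3}x_2 + 13
  leading term x_2: no divisor's leading term divides it; move \tfrac{13}{3}x_2 to the remainder.
  leading term 1: no divisor's leading term divides it; move 13 to the remainder.
  remainder \tfrac{13}{3}x_2 + 13 ≠ 0; add h_4 = \tfrac{13}{3}x_2 + 13 to the basis.

The other S-polynomials (S(f_1,f_3), S(f_2,f_3), S(f_1,h_4), S(f_2,h_4), S(f_3,h_4)) all reduce to 0 modulo the current basis, so we have a Gröbner basis.
Inter-reduce: drop elements whose leading term is divisible by another's, tail-reduce, and make monic.
Reduced Gröbner basis: {x_1 - 4, x_2 + 3}.

From the last basis element, x_2 + 3 = 0, so x_2 takes values in {-3}. Each choice, substituted upward through the basis, yields the corresponding point(s) of the solution set.
  x_2 = -3: the earlier basis element becomes x_1 - 4 = 0, giving x_1 = 4 — point (4, -3).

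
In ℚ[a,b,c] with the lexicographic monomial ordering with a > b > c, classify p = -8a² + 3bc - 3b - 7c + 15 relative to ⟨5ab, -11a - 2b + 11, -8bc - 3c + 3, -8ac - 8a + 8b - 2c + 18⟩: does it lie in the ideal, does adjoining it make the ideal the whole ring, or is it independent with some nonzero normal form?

-8a² + 3bc - 3b - 7c + 15 lies in I (it reduces to 0).

First compute the reduced Gröbner basis of I by Buchberger's algorithm.
f_1 = 5ab, LT = ab.
f_2 = -11a - 2b + 11, LT = a.
f_3 = -8bc - 3c + 3, LT = bc.
f_4 = -8ac - 8a + 8b - 2c + 18, LT = ac.

S(f_1,f_2): lcm = ab. S = -2/11b² + b.
  leading term b²: no divisor's leading term divides it; move -2/11b² to the remainder.
  leading term b: no divisor's leading term divides it; move b to the remainder.
  remainder -2/11b² + b ≠ 0; add h_5 = -2/11b² + b to the basis.

S(f_1,f_3): lcm = abc. S = -⅜ac + ⅜a.
  leading term ac: subtract (3/88c)·f_2 from -⅜ac + ⅜a → ⅜a + 3/44bc - ⅜c
  leading term a: subtract (-3/88)·f_2 from ⅜a + 3/44bc - ⅜c → 3/44bc - 3/44b - ⅜c + ⅜
  leading term bc: subtract (-3/352)·f_3 from 3/44bc - 3/44b - ⅜c + ⅜ → -3/44b - 141/352c + 141/352
  leading term b: no divisor's leading term divides it; move -3/44b to the remainder.
  leading term c: no divisor's leading term divides it; move -141/352c to the remainder.
  leading term 1: no divisor's leading term divides it; move 141/352 to the remainder.
  remainder -3/44b - 141/352c + 141/352 ≠ 0; add h_6 = -3/44b - 141/352c + 141/352 to the basis.

S(f_1,f_4): lcm = abc. S = -ab + b² - ¼bc + 9/4b.
  leading term ab: subtract (-⅕)·f_1 from -ab + b² - ¼bc + 9/4b → b² - ¼bc + 9/4b
  leading term b²: subtract (-11/2)·h_5 from b² - ¼bc + 9/4b → -¼bc + 31/4b
  leading term bc: subtract (1/32)·f_3 from -¼bc + 31/4b → 31/4b + 3/32c - 3/32
  leading term b: subtract (-341/3)·h_6 from 31/4b + 3/32c - 3/32 → -727/16c + 727/16
  leading term c: no divisor's leading term divides it; move -727/16c to the remainder.
  leading term 1: no divisor's leading term divides it; move 727/16 to the remainder.
  remainder -727/16c + 727/16 ≠ 0; add h_7 = -727/16c + 727/16 to the basis.

The other S-polynomials (S(f_2,f_3), S(f_2,f_4), S(f_3,f_4), S(f_1,h_5), S(f_2,h_5), S(f_3,h_5), S(f_4,h_5), S(f_1,h_6), S(f_2,h_6), S(f_3,h_6), S(f_4,h_6), S(h_5,h_6), S(f_1,h_7), S(f_2,h_7), S(f_3,h_7), S(f_4,h_7), S(h_5,h_7), S(h_6,h_7)) all reduce to 0 modulo the current basis, so we have a Gröbner basis.
Inter-reduce: drop elements whose leading term is divisible by another's, tail-reduce, and make monic.
Reduced Gröbner basis: {a - 1, b, c - 1}.
Label its elements g_1 = a - 1, g_2 = b, g_3 = c - 1.

Reduce p = -8a² + 3bc - 3b - 7c + 15 modulo G:
  leading term a²: subtract (-8a)·g_1 from -8a² + 3bc - 3b - 7c + 15 → -8a + 3bc - 3b - 7c + 15
  leading term a: subtract (-8)·g_1 from -8a + 3bc - 3b - 7c + 15 → 3bc - 3b - 7c + 7
  leading term bc: subtract (3c)·g_2 from 3bc - 3b - 7c + 7 → -3b - 7c + 7
  leading term b: subtract (-3)·g_2 from -3b - 7c + 7 → -7c + 7
  leading term c: subtract (-7)·g_3 from -7c + 7 → 0
  normal form = 0.
Since the normal form is 0, p ∈ I.

Ideal membership is decidable via reduction modulo a Gröbner basis.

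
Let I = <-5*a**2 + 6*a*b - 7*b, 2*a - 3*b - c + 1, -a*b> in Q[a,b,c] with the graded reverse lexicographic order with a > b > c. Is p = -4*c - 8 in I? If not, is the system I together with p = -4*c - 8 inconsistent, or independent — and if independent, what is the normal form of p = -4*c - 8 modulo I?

First compute the reduced Gröbner basis of I by Buchberger's algorithm.
f_1 = -5*a**2 + 6*a*b - 7*b, LT = a**2.
f_2 = 2*a - 3*b - c + 1, LT = a.
f_3 = -a*b, LT = a*b.

S(f_1,f_2): lcm = a**2. S = 3/10*a*b + 1/2*a*c - 1/2*a + 7/5*b.
  reduce S modulo (f_1, f_2, f_3):
  remainder 9/20*b**2 + 9/10*b*c + 1/4*c**2 + 1/2*b - 1/2*c + 1/4 ≠ 0; add h_4 = 9/20*b**2 + 9/10*b*c + 1/4*c**2 + 1/2*b - 1/2*c + 1/4 to the basis.

S(f_1,f_3): lcm = a**2*b. S = -6/5*a*b**2 + 7/5*b**2.
  reduce S modulo (f_1, f_2, f_3, h_4):
  remainder -5*b*c**2 - 5/3*c**3 - 40/3*b*c + 10/9*c**2 - 31/9*b + 25/9*c - 20/9 ≠ 0; add h_5 = -5*b*c**2 - 5/3*c**3 - 40/3*b*c + 10/9*c**2 - 31/9*b + 25/9*c - 20/9 to the basis.

S(f_2,f_3): lcm = a*b. S = -3/2*b**2 - 1/2*b*c + 1/2*b.
  reduce S modulo (f_1, f_2, f_3, h_4, h_5):
  remainder 5/2*b*c + 5/6*c**2 + 13/6*b - 5/3*c + 5/6 ≠ 0; add h_6 = 5/2*b*c + 5/6*c**2 + 13/6*b - 5/3*c + 5/6 to the basis.

S(f_3,h_4): lcm = a*b**2. S = -2*a*b*c - 5/9*a*c**2 - 10/9*a*b + 10/9*a*c - 5/9*a.
  reduce S modulo (f_1, f_2, f_3, h_4, h_5, h_6):
  remainder 7/54*c**2 + 98/135*b - 7/27*c + 7/54 ≠ 0; add h_7 = 7/54*c**2 + 98/135*b - 7/27*c + 7/54 to the basis.

The other S-polynomials (S(f_1,h_4), S(f_2,h_4), S(f_1,h_5), S(f_2,h_5), S(f_3,h_5), S(h_4,h_5), S(f_1,h_6), S(f_2,h_6), S(f_3,h_6), S(h_4,h_6), S(h_5,h_6), S(f_1,h_7), S(f_2,h_7), S(f_3,h_7), S(h_4,h_7), S(h_5,h_7), S(h_6,h_7)) all reduce to 0 modulo the current basis, so we have a Gröbner basis.
Inter-reduce: drop elements whose leading term is divisible by another's, tail-reduce, and make monic.
Reduced Gröbner basis: {b**2, b*c - b, c**2 + 28/5*b - 2*c + 1, a - 3/2*b - 1/2*c + 1/2}.
Label its elements g_1 = b**2, g_2 = b*c - b, g_3 = c**2 + 28/5*b - 2*c + 1, g_4 = a - 3/2*b - 1/2*c + 1/2.

Reduce p = -4*c - 8 modulo G:
  leading term c: no divisor's leading term divides it; move -4*c to the remainder.
  leading term 1: no divisor's leading term divides it; move -8 to the remainder.
  normal form = -4*c - 8.
The normal form is nonzero, so p ∉ I. Since p minus its normal form lies in I, I + (p) = I + (r) where r = -4*c - 8; decide whether this ideal is the whole ring.
Run Buchberger on G together with r (pairs among the g_i already reduce to 0 since G is a Gröbner basis):
g_1 = b**2, LT = b**2.
g_2 = b*c - b, LT = b*c.
g_3 = c**2 + 28/5*b - 2*c + 1, LT = c**2.
g_4 = a - 3/2*b - 1/2*c + 1/2, LT = a.
r = -4*c - 8, LT = c.

S(g_2,r): lcm = b*c. S = -3*b.
  reduce S modulo (g_1, g_2, g_3, g_4, r):
  remainder -3*b ≠ 0; add m_6 = -3*b to the basis.

S(g_3,r): lcm = c**2. S = 28/5*b - 4*c + 1.
  reduce S modulo (g_1, g_2, g_3, g_4, r, m_6):
  remainder 9 ≠ 0; add m_7 = 9 to the basis.

The other S-polynomials (S(g_1,g_2), S(g_1,g_3), S(g_1,g_4), S(g_1,r), S(g_2,g_3), S(g_2,g_4), S(g_3,g_4), S(g_4,r), S(g_1,m_6), S(g_2,m_6), S(g_3,m_6), S(g_4,m_6), S(r,m_6), S(g_1,m_7), S(g_2,m_7), S(g_3,m_7), S(g_4,m_7), S(r,m_7), S(m_6,m_7)) all reduce to 0 modulo the current basis, so we have a Gröbner basis.
Inter-reduce: drop elements whose leading term is divisible by another's, tail-reduce, and make monic.
Reduced Gröbner basis: {1}.
The reduced Gröbner basis of I + (p) is {1}: the ideal is the whole ring, so the enlarged system has no common solution — adjoining p is inconsistent.

Adjoining -4*c - 8 makes the ideal the whole ring: the system is inconsistent.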